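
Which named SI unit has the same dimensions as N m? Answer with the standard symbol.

N = kg·m·s⁻².
Combining: N·m = (kg·m·s⁻²) · m = kg·m²·s⁻².
kg·m²·s⁻² is the base-SI form of the joule.

J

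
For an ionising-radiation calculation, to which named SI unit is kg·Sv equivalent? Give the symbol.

J

Sv = J/kg (equivalent dose = energy per mass),
    = m²·s⁻².
Combining: kg·Sv = kg · (m²·s⁻²) = kg·m²·s⁻².
kg·m²·s⁻² is the base-SI form of the joule.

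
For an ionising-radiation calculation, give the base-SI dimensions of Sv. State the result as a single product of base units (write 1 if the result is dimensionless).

m²·s⁻²

Sv = J/kg (equivalent dose = energy per mass),
    = m²·s⁻².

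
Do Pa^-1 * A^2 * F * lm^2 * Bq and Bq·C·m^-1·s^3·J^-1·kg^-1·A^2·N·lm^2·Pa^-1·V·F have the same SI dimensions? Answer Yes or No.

No

Left side:
  Pa = N/m² (pressure = force per area),
      = kg·m⁻¹·s⁻².
  So Pa⁻¹ = kg⁻¹·m·s².
  F = C/V (capacitance = charge per voltage),
      = A·s/(kg·m²·s⁻³·A⁻¹) (substituting C and V),
      = kg⁻¹·m⁻²·s⁴·A².
  lm = cd·sr = cd (luminous flux; sr is dimensionless).
  So lm² = cd².
  Bq = 1/s = s⁻¹ (activity is decays per second).
  Combining: Pa⁻¹·A²·F·lm²·Bq = (kg⁻¹·m·s²) · A² · (kg⁻¹·m⁻²·s⁴·A²) · cd² · s⁻¹ = kg⁻²·m⁻¹·s⁵·A⁴·cd².
Right side:
  Bq = 1/s = s⁻¹ (activity is decays per second).
  C = A·s = s·A (charge = current × time).
  J = N·m (work = force × distance),
      = kg·m²·s⁻².
  So J⁻¹ = kg⁻¹·m⁻²·s².
  N = kg·m/s² = kg·m·s⁻² (force = mass × acceleration).
  lm = cd·sr = cd (luminous flux; sr is dimensionless).
  So lm² = cd².
  Pa = N/m² (pressure = force per area),
      = kg·m⁻¹·s⁻².
  So Pa⁻¹ = kg⁻¹·m·s².
  V = W/A (potential = power per current),
      = kg·m²·s⁻³·A⁻¹.
  F = C/V (capacitance = charge per voltage),
      = A·s/(kg·m²·s⁻³·A⁻¹) (substituting C and V),
      = kg⁻¹·m⁻²·s⁴·A².
  Combining: Bq·C·m⁻¹·s³·J⁻¹·kg⁻¹·A²·N·lm²·Pa⁻¹·V·F = s⁻¹ · (s·A) · m⁻¹ · s³ · (kg⁻¹·m⁻²·s²) · kg⁻¹ · A² · (kg·m·s⁻²) · cd² · (kg⁻¹·m·s²) · (kg·m²·s⁻³·A⁻¹) · (kg⁻¹·m⁻²·s⁴·A²) = kg⁻²·m⁻¹·s⁶·A⁴·cd².
Left is kg⁻²·m⁻¹·s⁵·A⁴·cd²; right is kg⁻²·m⁻¹·s⁶·A⁴·cd² — different.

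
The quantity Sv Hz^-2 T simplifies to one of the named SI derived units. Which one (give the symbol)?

Wb

Sv = m²·s⁻².
Hz = s⁻¹.
So Hz⁻² = s².
T = kg·s⁻²·A⁻¹.
Combining: Sv·Hz⁻²·T = (m²·s⁻²) · s² · (kg·s⁻²·A⁻¹) = kg·m²·s⁻²·A⁻¹.
kg·m²·s⁻²·A⁻¹ is the base-SI form of the weber.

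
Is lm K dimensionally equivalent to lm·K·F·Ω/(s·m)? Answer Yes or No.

No

Left side:
  lm = cd·sr = cd (luminous flux; sr is dimensionless).
  Combining: lm·K = cd · K = K·cd.
Right side:
  lm = cd.
  F = kg⁻¹·m⁻²·s⁴·A².
  Ω = kg·m²·s⁻³·A⁻².
  Combining: lm·K·s⁻¹·F·m⁻¹·Ω = cd · K · s⁻¹ · (kg⁻¹·m⁻²·s⁴·A²) · m⁻¹ · (kg·m²·s⁻³·A⁻²) = m⁻¹·K·cd.
Left is K·cd; right is m⁻¹·K·cd — different.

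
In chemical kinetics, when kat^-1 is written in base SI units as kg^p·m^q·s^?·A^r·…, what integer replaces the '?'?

1

kat = s⁻¹·mol.
So kat⁻¹ = s·mol⁻¹.
The exponent of s is 1.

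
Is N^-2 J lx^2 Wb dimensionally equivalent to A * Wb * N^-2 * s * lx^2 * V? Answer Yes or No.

Left side:
  N = kg·m·s⁻².
  So N⁻² = kg⁻²·m⁻²·s⁴.
  J = kg·m²·s⁻².
  lx = m⁻²·cd.
  So lx² = m⁻⁴·cd².
  Wb = kg·m²·s⁻²·A⁻¹.
  Combining: N⁻²·J·lx²·Wb = (kg⁻²·m⁻²·s⁴) · (kg·m²·s⁻²) · (m⁻⁴·cd²) · (kg·m²·s⁻²·A⁻¹) = m⁻²·A⁻¹·cd².
Right side:
  Wb = V·s (flux: a volt is a weber per second),
      = kg·m²·s⁻²·A⁻¹.
  N = kg·m/s² = kg·m·s⁻² (force = mass × acceleration).
  So N⁻² = kg⁻²·m⁻²·s⁴.
  lx = lm/m² (illuminance = luminous flux per area),
      = m⁻²·cd.
  So lx² = m⁻⁴·cd².
  V = W/A (potential = power per current),
      = kg·m²·s⁻³·A⁻¹.
  Combining: A·Wb·N⁻²·s·lx²·V = A · (kg·m²·s⁻²·A⁻¹) · (kg⁻²·m⁻²·s⁴) · s · (m⁻⁴·cd²) · (kg·m²·s⁻³·A⁻¹) = m⁻²·A⁻¹·cd².
Both reduce to m⁻²·A⁻¹·cd².

Yes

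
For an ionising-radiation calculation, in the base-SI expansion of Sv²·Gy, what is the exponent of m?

6

Sv = m²·s⁻².
So Sv² = m⁴·s⁻⁴.
Gy = m²·s⁻².
Combining: Sv²·Gy = (m⁴·s⁻⁴) · (m²·s⁻²) = m⁶·s⁻⁶.
The exponent of m is 6.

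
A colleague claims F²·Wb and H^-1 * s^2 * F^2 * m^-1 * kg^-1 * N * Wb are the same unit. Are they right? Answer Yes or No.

No

Left side:
  F = C/V (capacitance = charge per voltage),
      = A·s/(kg·m²·s⁻³·A⁻¹) (substituting C and V),
      = kg⁻¹·m⁻²·s⁴·A².
  So F² = kg⁻²·m⁻⁴·s⁸·A⁴.
  Wb = V·s (flux: a volt is a weber per second),
      = kg·m²·s⁻²·A⁻¹.
  Combining: F²·Wb = (kg⁻²·m⁻⁴·s⁸·A⁴) · (kg·m²·s⁻²·A⁻¹) = kg⁻¹·m⁻²·s⁶·A³.
Right side:
  H = Wb/A (inductance = flux per current),
      = kg·m²·s⁻²·A⁻².
  So H⁻¹ = kg⁻¹·m⁻²·s²·A².
  F = C/V (capacitance = charge per voltage),
      = A·s/(kg·m²·s⁻³·A⁻¹) (substituting C and V),
      = kg⁻¹·m⁻²·s⁴·A².
  So F² = kg⁻²·m⁻⁴·s⁸·A⁴.
  N = kg·m/s² = kg·m·s⁻² (force = mass × acceleration).
  Wb = V·s (flux: a volt is a weber per second),
      = kg·m²·s⁻²·A⁻¹.
  Combining: H⁻¹·s²·F²·m⁻¹·kg⁻¹·N·Wb = (kg⁻¹·m⁻²·s²·A²) · s² · (kg⁻²·m⁻⁴·s⁸·A⁴) · m⁻¹ · kg⁻¹ · (kg·m·s⁻²) · (kg·m²·s⁻²·A⁻¹) = kg⁻²·m⁻⁴·s⁸·A⁵.
Left is kg⁻¹·m⁻²·s⁶·A³; right is kg⁻²·m⁻⁴·s⁸·A⁵ — different.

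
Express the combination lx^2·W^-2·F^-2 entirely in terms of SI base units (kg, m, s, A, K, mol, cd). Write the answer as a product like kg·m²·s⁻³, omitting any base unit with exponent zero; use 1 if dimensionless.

lx = lm/m² (illuminance = luminous flux per area),
    = m⁻²·cd.
So lx² = m⁻⁴·cd².
W = J/s (power = energy per time),
    = kg·m²·s⁻³.
So W⁻² = kg⁻²·m⁻⁴·s⁶.
F = C/V (capacitance = charge per voltage),
    = A·s/(kg·m²·s⁻³·A⁻¹) (substituting C and V),
    = kg⁻¹·m⁻²·s⁴·A².
So F⁻² = kg²·m⁴·s⁻⁸·A⁻⁴.
Combining: lx²·W⁻²·F⁻² = (m⁻⁴·cd²) · (kg⁻²·m⁻⁴·s⁶) · (kg²·m⁴·s⁻⁸·A⁻⁴) = m⁻⁴·s⁻²·A⁻⁴·cd².

m⁻⁴·s⁻²·A⁻⁴·cd²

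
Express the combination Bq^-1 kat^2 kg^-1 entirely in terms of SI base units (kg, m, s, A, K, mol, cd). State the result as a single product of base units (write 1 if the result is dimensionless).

Bq = s⁻¹.
So Bq⁻¹ = s.
kat = s⁻¹·mol.
So kat² = s⁻²·mol².
Combining: Bq⁻¹·kat²·kg⁻¹ = s · (s⁻²·mol²) · kg⁻¹ = kg⁻¹·s⁻¹·mol².

kg⁻¹·s⁻¹·mol²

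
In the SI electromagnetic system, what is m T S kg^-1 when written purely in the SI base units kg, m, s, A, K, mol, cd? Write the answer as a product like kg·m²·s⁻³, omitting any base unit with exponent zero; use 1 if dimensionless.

kg⁻¹·m⁻¹·s·A

T = kg·s⁻²·A⁻¹.
S = kg⁻¹·m⁻²·s³·A².
Combining: m·T·S·kg⁻¹ = m · (kg·s⁻²·A⁻¹) · (kg⁻¹·m⁻²·s³·A²) · kg⁻¹ = kg⁻¹·m⁻¹·s·A.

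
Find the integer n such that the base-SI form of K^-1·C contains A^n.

C = A·s = s·A (charge = current × time).
Combining: K⁻¹·C = K⁻¹ · (s·A) = s·A·K⁻¹.
The exponent of A is 1.

1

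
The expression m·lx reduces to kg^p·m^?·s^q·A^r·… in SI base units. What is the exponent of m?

lx = lm/m² (illuminance = luminous flux per area),
    = m⁻²·cd.
Combining: m·lx = m · (m⁻²·cd) = m⁻¹·cd.
The exponent of m is -1.

-1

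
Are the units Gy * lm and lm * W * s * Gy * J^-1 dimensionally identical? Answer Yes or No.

Left side:
  Gy = m²·s⁻².
  lm = cd.
  Combining: Gy·lm = (m²·s⁻²) · cd = m²·s⁻²·cd.
Right side:
  lm = cd·sr = cd (luminous flux; sr is dimensionless).
  W = J/s (power = energy per time),
      = kg·m²·s⁻³.
  Gy = J/kg (absorbed dose = energy per mass),
      = m²·s⁻².
  J = N·m (work = force × distance),
      = kg·m²·s⁻².
  So J⁻¹ = kg⁻¹·m⁻²·s².
  Combining: lm·W·s·Gy·J⁻¹ = cd · (kg·m²·s⁻³) · s · (m²·s⁻²) · (kg⁻¹·m⁻²·s²) = m²·s⁻²·cd.
Both reduce to m²·s⁻²·cd.

Yes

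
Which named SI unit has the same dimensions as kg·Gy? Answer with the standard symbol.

Gy = J/kg (absorbed dose = energy per mass),
    = m²·s⁻².
Combining: kg·Gy = kg · (m²·s⁻²) = kg·m²·s⁻².
kg·m²·s⁻² is the base-SI form of the joule.

J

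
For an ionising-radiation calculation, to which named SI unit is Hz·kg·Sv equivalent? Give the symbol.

Hz = 1/s = s⁻¹ (frequency is cycles per second).
Sv = J/kg (equivalent dose = energy per mass),
    = m²·s⁻².
Combining: Hz·kg·Sv = s⁻¹ · kg · (m²·s⁻²) = kg·m²·s⁻³.
kg·m²·s⁻³ is the base-SI form of the watt.

W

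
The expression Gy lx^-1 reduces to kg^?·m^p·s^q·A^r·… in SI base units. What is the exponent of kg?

Gy = J/kg (absorbed dose = energy per mass),
    = m²·s⁻².
lx = lm/m² (illuminance = luminous flux per area),
    = m⁻²·cd.
So lx⁻¹ = m²·cd⁻¹.
Combining: Gy·lx⁻¹ = (m²·s⁻²) · (m²·cd⁻¹) = m⁴·s⁻²·cd⁻¹.
The exponent of kg is 0.

0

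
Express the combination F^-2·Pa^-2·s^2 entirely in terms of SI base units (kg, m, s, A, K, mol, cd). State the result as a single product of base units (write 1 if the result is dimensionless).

F = C/V (capacitance = charge per voltage),
    = A·s/(kg·m²·s⁻³·A⁻¹) (substituting C and V),
    = kg⁻¹·m⁻²·s⁴·A².
So F⁻² = kg²·m⁴·s⁻⁸·A⁻⁴.
Pa = N/m² (pressure = force per area),
    = kg·m⁻¹·s⁻².
So Pa⁻² = kg⁻²·m²·s⁴.
Combining: F⁻²·Pa⁻²·s² = (kg²·m⁴·s⁻⁸·A⁻⁴) · (kg⁻²·m²·s⁴) · s² = m⁶·s⁻²·A⁻⁴.

m⁶·s⁻²·A⁻⁴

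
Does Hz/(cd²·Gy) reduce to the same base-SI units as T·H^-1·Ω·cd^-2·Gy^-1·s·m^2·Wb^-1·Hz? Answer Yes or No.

Left side:
  Hz = 1/s = s⁻¹ (frequency is cycles per second).
  Gy = J/kg (absorbed dose = energy per mass),
      = m²·s⁻².
  So Gy⁻¹ = m⁻²·s².
  Combining: cd⁻²·Hz·Gy⁻¹ = cd⁻² · s⁻¹ · (m⁻²·s²) = m⁻²·s·cd⁻².
Right side:
  T = kg·s⁻²·A⁻¹.
  H = kg·m²·s⁻²·A⁻².
  So H⁻¹ = kg⁻¹·m⁻²·s²·A².
  Ω = kg·m²·s⁻³·A⁻².
  Gy = m²·s⁻².
  So Gy⁻¹ = m⁻²·s².
  Wb = kg·m²·s⁻²·A⁻¹.
  So Wb⁻¹ = kg⁻¹·m⁻²·s²·A.
  Hz = s⁻¹.
  Combining: T·H⁻¹·Ω·cd⁻²·Gy⁻¹·s·m²·Wb⁻¹·Hz = (kg·s⁻²·A⁻¹) · (kg⁻¹·m⁻²·s²·A²) · (kg·m²·s⁻³·A⁻²) · cd⁻² · (m⁻²·s²) · s · m² · (kg⁻¹·m⁻²·s²·A) · s⁻¹ = m⁻²·s·cd⁻².
Both reduce to m⁻²·s·cd⁻².

Yes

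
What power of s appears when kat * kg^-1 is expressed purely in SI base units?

-1

kat = s⁻¹·mol.
Combining: kat·kg⁻¹ = (s⁻¹·mol) · kg⁻¹ = kg⁻¹·s⁻¹·mol.
The exponent of s is -1.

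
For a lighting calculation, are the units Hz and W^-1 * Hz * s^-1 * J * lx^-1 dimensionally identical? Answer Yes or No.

Left side:
  Hz = s⁻¹.
Right side:
  W = kg·m²·s⁻³.
  So W⁻¹ = kg⁻¹·m⁻²·s³.
  Hz = s⁻¹.
  J = kg·m²·s⁻².
  lx = m⁻²·cd.
  So lx⁻¹ = m²·cd⁻¹.
  Combining: W⁻¹·Hz·s⁻¹·J·lx⁻¹ = (kg⁻¹·m⁻²·s³) · s⁻¹ · s⁻¹ · (kg·m²·s⁻²) · (m²·cd⁻¹) = m²·s⁻¹·cd⁻¹.
Left is s⁻¹; right is m²·s⁻¹·cd⁻¹ — different.

No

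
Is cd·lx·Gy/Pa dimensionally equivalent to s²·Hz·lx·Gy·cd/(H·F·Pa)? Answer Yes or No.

No

Left side:
  lx = m⁻²·cd.
  Gy = m²·s⁻².
  Pa = kg·m⁻¹·s⁻².
  So Pa⁻¹ = kg⁻¹·m·s².
  Combining: cd·lx·Gy·Pa⁻¹ = cd · (m⁻²·cd) · (m²·s⁻²) · (kg⁻¹·m·s²) = kg⁻¹·m·cd².
Right side:
  H = kg·m²·s⁻²·A⁻².
  So H⁻¹ = kg⁻¹·m⁻²·s²·A².
  Hz = s⁻¹.
  lx = m⁻²·cd.
  Gy = m²·s⁻².
  F = kg⁻¹·m⁻²·s⁴·A².
  So F⁻¹ = kg·m²·s⁻⁴·A⁻².
  Pa = kg·m⁻¹·s⁻².
  So Pa⁻¹ = kg⁻¹·m·s².
  Combining: s²·H⁻¹·Hz·lx·Gy·F⁻¹·cd·Pa⁻¹ = s² · (kg⁻¹·m⁻²·s²·A²) · s⁻¹ · (m⁻²·cd) · (m²·s⁻²) · (kg·m²·s⁻⁴·A⁻²) · cd · (kg⁻¹·m·s²) = kg⁻¹·m·s⁻¹·cd².
Left is kg⁻¹·m·cd²; right is kg⁻¹·m·s⁻¹·cd² — different.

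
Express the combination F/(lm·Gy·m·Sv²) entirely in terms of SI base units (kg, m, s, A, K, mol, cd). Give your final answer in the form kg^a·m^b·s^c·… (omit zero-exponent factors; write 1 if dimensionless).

lm = cd.
So lm⁻¹ = cd⁻¹.
Gy = m²·s⁻².
So Gy⁻¹ = m⁻²·s².
F = kg⁻¹·m⁻²·s⁴·A².
Sv = m²·s⁻².
So Sv⁻² = m⁻⁴·s⁴.
Combining: lm⁻¹·Gy⁻¹·m⁻¹·F·Sv⁻² = cd⁻¹ · (m⁻²·s²) · m⁻¹ · (kg⁻¹·m⁻²·s⁴·A²) · (m⁻⁴·s⁴) = kg⁻¹·m⁻⁹·s¹⁰·A²·cd⁻¹.

kg⁻¹·m⁻⁹·s¹⁰·A²·cd⁻¹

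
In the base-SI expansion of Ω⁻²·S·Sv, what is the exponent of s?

7

Ω = V/A (resistance = voltage per current),
    = kg·m²·s⁻³·A⁻².
So Ω⁻² = kg⁻²·m⁻⁴·s⁶·A⁴.
S = 1/Ω (conductance is reciprocal resistance),
    = kg⁻¹·m⁻²·s³·A².
Sv = J/kg (equivalent dose = energy per mass),
    = m²·s⁻².
Combining: Ω⁻²·S·Sv = (kg⁻²·m⁻⁴·s⁶·A⁴) · (kg⁻¹·m⁻²·s³·A²) · (m²·s⁻²) = kg⁻³·m⁻⁴·s⁷·A⁶.
The exponent of s is 7.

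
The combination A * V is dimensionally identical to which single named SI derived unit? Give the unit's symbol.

V = W/A (potential = power per current),
    = kg·m²·s⁻³·A⁻¹.
Combining: A·V = A · (kg·m²·s⁻³·A⁻¹) = kg·m²·s⁻³.
kg·m²·s⁻³ is the base-SI form of the watt.

W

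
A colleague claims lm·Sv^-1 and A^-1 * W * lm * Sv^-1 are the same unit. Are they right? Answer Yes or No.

No

Left side:
  lm = cd.
  Sv = m²·s⁻².
  So Sv⁻¹ = m⁻²·s².
  Combining: lm·Sv⁻¹ = cd · (m⁻²·s²) = m⁻²·s²·cd.
Right side:
  W = kg·m²·s⁻³.
  lm = cd.
  Sv = m²·s⁻².
  So Sv⁻¹ = m⁻²·s².
  Combining: A⁻¹·W·lm·Sv⁻¹ = A⁻¹ · (kg·m²·s⁻³) · cd · (m⁻²·s²) = kg·s⁻¹·A⁻¹·cd.
Left is m⁻²·s²·cd; right is kg·s⁻¹·A⁻¹·cd — different.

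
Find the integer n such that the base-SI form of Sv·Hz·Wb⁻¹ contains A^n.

1

Sv = J/kg (equivalent dose = energy per mass),
    = m²·s⁻².
Hz = 1/s = s⁻¹ (frequency is cycles per second).
Wb = V·s (flux: a volt is a weber per second),
    = kg·m²·s⁻²·A⁻¹.
So Wb⁻¹ = kg⁻¹·m⁻²·s²·A.
Combining: Sv·Hz·Wb⁻¹ = (m²·s⁻²) · s⁻¹ · (kg⁻¹·m⁻²·s²·A) = kg⁻¹·s⁻¹·A.
The exponent of A is 1.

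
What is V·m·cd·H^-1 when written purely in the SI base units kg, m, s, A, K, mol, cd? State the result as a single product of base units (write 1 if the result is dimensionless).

m·s⁻¹·A·cd

V = kg·m²·s⁻³·A⁻¹.
H = kg·m²·s⁻²·A⁻².
So H⁻¹ = kg⁻¹·m⁻²·s²·A².
Combining: V·m·cd·H⁻¹ = (kg·m²·s⁻³·A⁻¹) · m · cd · (kg⁻¹·m⁻²·s²·A²) = m·s⁻¹·A·cd.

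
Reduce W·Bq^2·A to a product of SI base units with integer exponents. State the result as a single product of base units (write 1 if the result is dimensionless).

kg·m²·s⁻⁵·A

W = J/s (power = energy per time),
    = kg·m²·s⁻³.
Bq = 1/s = s⁻¹ (activity is decays per second).
So Bq² = s⁻².
Combining: W·Bq²·A = (kg·m²·s⁻³) · s⁻² · A = kg·m²·s⁻⁵·A.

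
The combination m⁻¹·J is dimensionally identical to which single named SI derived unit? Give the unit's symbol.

J = kg·m²·s⁻².
Combining: m⁻¹·J = m⁻¹ · (kg·m²·s⁻²) = kg·m·s⁻².
kg·m·s⁻² is the base-SI form of the newton.

N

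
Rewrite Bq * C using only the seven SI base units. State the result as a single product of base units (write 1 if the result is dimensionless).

A

Bq = 1/s = s⁻¹ (activity is decays per second).
C = A·s = s·A (charge = current × time).
Combining: Bq·C = s⁻¹ · (s·A) = A.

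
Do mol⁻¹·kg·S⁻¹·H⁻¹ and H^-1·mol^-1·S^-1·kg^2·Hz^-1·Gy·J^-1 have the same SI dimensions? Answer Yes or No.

No

Left side:
  S = 1/Ω (conductance is reciprocal resistance),
      = kg⁻¹·m⁻²·s³·A².
  So S⁻¹ = kg·m²·s⁻³·A⁻².
  H = Wb/A (inductance = flux per current),
      = kg·m²·s⁻²·A⁻².
  So H⁻¹ = kg⁻¹·m⁻²·s²·A².
  Combining: mol⁻¹·kg·S⁻¹·H⁻¹ = mol⁻¹ · kg · (kg·m²·s⁻³·A⁻²) · (kg⁻¹·m⁻²·s²·A²) = kg·s⁻¹·mol⁻¹.
Right side:
  H = kg·m²·s⁻²·A⁻².
  So H⁻¹ = kg⁻¹·m⁻²·s²·A².
  S = kg⁻¹·m⁻²·s³·A².
  So S⁻¹ = kg·m²·s⁻³·A⁻².
  Hz = s⁻¹.
  So Hz⁻¹ = s.
  Gy = m²·s⁻².
  J = kg·m²·s⁻².
  So J⁻¹ = kg⁻¹·m⁻²·s².
  Combining: H⁻¹·mol⁻¹·S⁻¹·kg²·Hz⁻¹·Gy·J⁻¹ = (kg⁻¹·m⁻²·s²·A²) · mol⁻¹ · (kg·m²·s⁻³·A⁻²) · kg² · s · (m²·s⁻²) · (kg⁻¹·m⁻²·s²) = kg·mol⁻¹.
Left is kg·s⁻¹·mol⁻¹; right is kg·mol⁻¹ — different.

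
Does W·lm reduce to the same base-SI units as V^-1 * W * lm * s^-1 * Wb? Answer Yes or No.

Yes

Left side:
  W = kg·m²·s⁻³.
  lm = cd.
  Combining: W·lm = (kg·m²·s⁻³) · cd = kg·m²·s⁻³·cd.
Right side:
  V = kg·m²·s⁻³·A⁻¹.
  So V⁻¹ = kg⁻¹·m⁻²·s³·A.
  W = kg·m²·s⁻³.
  lm = cd.
  Wb = kg·m²·s⁻²·A⁻¹.
  Combining: V⁻¹·W·lm·s⁻¹·Wb = (kg⁻¹·m⁻²·s³·A) · (kg·m²·s⁻³) · cd · s⁻¹ · (kg·m²·s⁻²·A⁻¹) = kg·m²·s⁻³·cd.
Both reduce to kg·m²·s⁻³·cd.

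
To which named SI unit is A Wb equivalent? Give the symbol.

J

Wb = V·s (flux: a volt is a weber per second),
    = kg·m²·s⁻²·A⁻¹.
Combining: A·Wb = A · (kg·m²·s⁻²·A⁻¹) = kg·m²·s⁻².
kg·m²·s⁻² is the base-SI form of the joule.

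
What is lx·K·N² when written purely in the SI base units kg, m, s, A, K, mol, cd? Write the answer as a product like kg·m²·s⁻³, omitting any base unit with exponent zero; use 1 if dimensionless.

lx = lm/m² (illuminance = luminous flux per area),
    = m⁻²·cd.
N = kg·m/s² = kg·m·s⁻² (force = mass × acceleration).
So N² = kg²·m²·s⁻⁴.
Combining: lx·K·N² = (m⁻²·cd) · K · (kg²·m²·s⁻⁴) = kg²·s⁻⁴·K·cd.

kg²·s⁻⁴·K·cd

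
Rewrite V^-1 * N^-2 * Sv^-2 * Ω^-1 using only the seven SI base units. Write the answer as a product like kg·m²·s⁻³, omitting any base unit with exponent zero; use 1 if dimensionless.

kg⁻⁴·m⁻¹⁰·s¹⁴·A³

V = W/A (potential = power per current),
    = kg·m²·s⁻³·A⁻¹.
So V⁻¹ = kg⁻¹·m⁻²·s³·A.
N = kg·m/s² = kg·m·s⁻² (force = mass × acceleration).
So N⁻² = kg⁻²·m⁻²·s⁴.
Sv = J/kg (equivalent dose = energy per mass),
    = m²·s⁻².
So Sv⁻² = m⁻⁴·s⁴.
Ω = V/A (resistance = voltage per current),
    = kg·m²·s⁻³·A⁻².
So Ω⁻¹ = kg⁻¹·m⁻²·s³·A².
Combining: V⁻¹·N⁻²·Sv⁻²·Ω⁻¹ = (kg⁻¹·m⁻²·s³·A) · (kg⁻²·m⁻²·s⁴) · (m⁻⁴·s⁴) · (kg⁻¹·m⁻²·s³·A²) = kg⁻⁴·m⁻¹⁰·s¹⁴·A³.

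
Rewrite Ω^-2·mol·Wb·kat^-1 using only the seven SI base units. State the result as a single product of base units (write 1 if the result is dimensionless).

kg⁻¹·m⁻²·s⁵·A³

Ω = kg·m²·s⁻³·A⁻².
So Ω⁻² = kg⁻²·m⁻⁴·s⁶·A⁴.
Wb = kg·m²·s⁻²·A⁻¹.
kat = s⁻¹·mol.
So kat⁻¹ = s·mol⁻¹.
Combining: Ω⁻²·mol·Wb·kat⁻¹ = (kg⁻²·m⁻⁴·s⁶·A⁴) · mol · (kg·m²·s⁻²·A⁻¹) · (s·mol⁻¹) = kg⁻¹·m⁻²·s⁵·A³.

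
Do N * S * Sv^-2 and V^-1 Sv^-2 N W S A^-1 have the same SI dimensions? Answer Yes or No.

Yes

Left side:
  N = kg·m/s² = kg·m·s⁻² (force = mass × acceleration).
  S = 1/Ω (conductance is reciprocal resistance),
      = kg⁻¹·m⁻²·s³·A².
  Sv = J/kg (equivalent dose = energy per mass),
      = m²·s⁻².
  So Sv⁻² = m⁻⁴·s⁴.
  Combining: N·S·Sv⁻² = (kg·m·s⁻²) · (kg⁻¹·m⁻²·s³·A²) · (m⁻⁴·s⁴) = m⁻⁵·s⁵·A².
Right side:
  V = W/A (potential = power per current),
      = kg·m²·s⁻³·A⁻¹.
  So V⁻¹ = kg⁻¹·m⁻²·s³·A.
  Sv = J/kg (equivalent dose = energy per mass),
      = m²·s⁻².
  So Sv⁻² = m⁻⁴·s⁴.
  N = kg·m/s² = kg·m·s⁻² (force = mass × acceleration).
  W = J/s (power = energy per time),
      = kg·m²·s⁻³.
  S = 1/Ω (conductance is reciprocal resistance),
      = kg⁻¹·m⁻²·s³·A².
  Combining: V⁻¹·Sv⁻²·N·W·S·A⁻¹ = (kg⁻¹·m⁻²·s³·A) · (m⁻⁴·s⁴) · (kg·m·s⁻²) · (kg·m²·s⁻³) · (kg⁻¹·m⁻²·s³·A²) · A⁻¹ = m⁻⁵·s⁵·A².
Both reduce to m⁻⁵·s⁵·A².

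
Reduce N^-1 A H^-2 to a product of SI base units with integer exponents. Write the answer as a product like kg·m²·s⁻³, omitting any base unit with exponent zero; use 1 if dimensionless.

N = kg·m/s² = kg·m·s⁻² (force = mass × acceleration).
So N⁻¹ = kg⁻¹·m⁻¹·s².
H = Wb/A (inductance = flux per current),
    = kg·m²·s⁻²·A⁻².
So H⁻² = kg⁻²·m⁻⁴·s⁴·A⁴.
Combining: N⁻¹·A·H⁻² = (kg⁻¹·m⁻¹·s²) · A · (kg⁻²·m⁻⁴·s⁴·A⁴) = kg⁻³·m⁻⁵·s⁶·A⁵.

kg⁻³·m⁻⁵·s⁶·A⁵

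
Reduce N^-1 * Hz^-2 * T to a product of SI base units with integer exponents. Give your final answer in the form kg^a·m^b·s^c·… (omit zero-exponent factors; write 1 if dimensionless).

N = kg·m·s⁻².
So N⁻¹ = kg⁻¹·m⁻¹·s².
Hz = s⁻¹.
So Hz⁻² = s².
T = kg·s⁻²·A⁻¹.
Combining: N⁻¹·Hz⁻²·T = (kg⁻¹·m⁻¹·s²) · s² · (kg·s⁻²·A⁻¹) = m⁻¹·s²·A⁻¹.

m⁻¹·s²·A⁻¹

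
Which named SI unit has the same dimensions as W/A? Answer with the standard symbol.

V

W = J/s (power = energy per time),
    = kg·m²·s⁻³.
Combining: W·A⁻¹ = (kg·m²·s⁻³) · A⁻¹ = kg·m²·s⁻³·A⁻¹.
kg·m²·s⁻³·A⁻¹ is the base-SI form of the volt.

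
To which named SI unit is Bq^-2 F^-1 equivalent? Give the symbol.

H

Bq = s⁻¹.
So Bq⁻² = s².
F = kg⁻¹·m⁻²·s⁴·A².
So F⁻¹ = kg·m²·s⁻⁴·A⁻².
Combining: Bq⁻²·F⁻¹ = s² · (kg·m²·s⁻⁴·A⁻²) = kg·m²·s⁻²·A⁻².
kg·m²·s⁻²·A⁻² is the base-SI form of the henry.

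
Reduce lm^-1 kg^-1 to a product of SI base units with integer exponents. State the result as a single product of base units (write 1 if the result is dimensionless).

kg⁻¹·cd⁻¹

lm = cd.
So lm⁻¹ = cd⁻¹.
Combining: lm⁻¹·kg⁻¹ = cd⁻¹ · kg⁻¹ = kg⁻¹·cd⁻¹.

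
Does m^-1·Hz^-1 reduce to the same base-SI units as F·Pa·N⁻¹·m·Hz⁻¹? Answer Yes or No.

No

Left side:
  Hz = 1/s = s⁻¹ (frequency is cycles per second).
  So Hz⁻¹ = s.
  Combining: m⁻¹·Hz⁻¹ = m⁻¹ · s = m⁻¹·s.
Right side:
  F = C/V (capacitance = charge per voltage),
      = A·s/(kg·m²·s⁻³·A⁻¹) (substituting C and V),
      = kg⁻¹·m⁻²·s⁴·A².
  Pa = N/m² (pressure = force per area),
      = kg·m⁻¹·s⁻².
  N = kg·m/s² = kg·m·s⁻² (force = mass × acceleration).
  So N⁻¹ = kg⁻¹·m⁻¹·s².
  Hz = 1/s = s⁻¹ (frequency is cycles per second).
  So Hz⁻¹ = s.
  Combining: F·Pa·N⁻¹·m·Hz⁻¹ = (kg⁻¹·m⁻²·s⁴·A²) · (kg·m⁻¹·s⁻²) · (kg⁻¹·m⁻¹·s²) · m · s = kg⁻¹·m⁻³·s⁵·A².
Left is m⁻¹·s; right is kg⁻¹·m⁻³·s⁵·A² — different.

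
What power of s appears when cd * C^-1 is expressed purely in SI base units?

-1

C = A·s = s·A (charge = current × time).
So C⁻¹ = s⁻¹·A⁻¹.
Combining: cd·C⁻¹ = cd · (s⁻¹·A⁻¹) = s⁻¹·A⁻¹·cd.
The exponent of s is -1.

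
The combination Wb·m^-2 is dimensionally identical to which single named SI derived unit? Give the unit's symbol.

Wb = V·s (flux: a volt is a weber per second),
    = kg·m²·s⁻²·A⁻¹.
Combining: Wb·m⁻² = (kg·m²·s⁻²·A⁻¹) · m⁻² = kg·s⁻²·A⁻¹.
kg·s⁻²·A⁻¹ is the base-SI form of the tesla.

T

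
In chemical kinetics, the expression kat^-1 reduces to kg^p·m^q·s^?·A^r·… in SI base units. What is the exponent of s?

1

kat = mol/s = s⁻¹·mol (catalytic activity).
So kat⁻¹ = s·mol⁻¹.
The exponent of s is 1.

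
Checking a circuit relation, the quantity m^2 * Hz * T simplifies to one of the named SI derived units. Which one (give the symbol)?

Hz = 1/s = s⁻¹ (frequency is cycles per second).
T = Wb/m² (flux density = flux per area),
    = kg·s⁻²·A⁻¹.
Combining: m²·Hz·T = m² · s⁻¹ · (kg·s⁻²·A⁻¹) = kg·m²·s⁻³·A⁻¹.
kg·m²·s⁻³·A⁻¹ is the base-SI form of the volt.

V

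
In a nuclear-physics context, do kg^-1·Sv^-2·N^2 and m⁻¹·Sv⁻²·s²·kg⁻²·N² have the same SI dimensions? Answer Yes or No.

No

Left side:
  Sv = J/kg (equivalent dose = energy per mass),
      = m²·s⁻².
  So Sv⁻² = m⁻⁴·s⁴.
  N = kg·m/s² = kg·m·s⁻² (force = mass × acceleration).
  So N² = kg²·m²·s⁻⁴.
  Combining: kg⁻¹·Sv⁻²·N² = kg⁻¹ · (m⁻⁴·s⁴) · (kg²·m²·s⁻⁴) = kg·m⁻².
Right side:
  Sv = m²·s⁻².
  So Sv⁻² = m⁻⁴·s⁴.
  N = kg·m·s⁻².
  So N² = kg²·m²·s⁻⁴.
  Combining: m⁻¹·Sv⁻²·s²·kg⁻²·N² = m⁻¹ · (m⁻⁴·s⁴) · s² · kg⁻² · (kg²·m²·s⁻⁴) = m⁻³·s².
Left is kg·m⁻²; right is m⁻³·s² — different.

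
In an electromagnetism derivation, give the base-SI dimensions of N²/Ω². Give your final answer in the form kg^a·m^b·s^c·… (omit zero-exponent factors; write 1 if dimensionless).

Ω = kg·m²·s⁻³·A⁻².
So Ω⁻² = kg⁻²·m⁻⁴·s⁶·A⁴.
N = kg·m·s⁻².
So N² = kg²·m²·s⁻⁴.
Combining: Ω⁻²·N² = (kg⁻²·m⁻⁴·s⁶·A⁴) · (kg²·m²·s⁻⁴) = m⁻²·s²·A⁴.

m⁻²·s²·A⁴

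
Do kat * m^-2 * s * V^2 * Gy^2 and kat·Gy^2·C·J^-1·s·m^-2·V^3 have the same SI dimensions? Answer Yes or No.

Left side:
  kat = mol/s = s⁻¹·mol (catalytic activity).
  V = W/A (potential = power per current),
      = kg·m²·s⁻³·A⁻¹.
  So V² = kg²·m⁴·s⁻⁶·A⁻².
  Gy = J/kg (absorbed dose = energy per mass),
      = m²·s⁻².
  So Gy² = m⁴·s⁻⁴.
  Combining: kat·m⁻²·s·V²·Gy² = (s⁻¹·mol) · m⁻² · s · (kg²·m⁴·s⁻⁶·A⁻²) · (m⁴·s⁻⁴) = kg²·m⁶·s⁻¹⁰·A⁻²·mol.
Right side:
  kat = mol/s = s⁻¹·mol (catalytic activity).
  Gy = J/kg (absorbed dose = energy per mass),
      = m²·s⁻².
  So Gy² = m⁴·s⁻⁴.
  C = A·s = s·A (charge = current × time).
  J = N·m (work = force × distance),
      = kg·m²·s⁻².
  So J⁻¹ = kg⁻¹·m⁻²·s².
  V = W/A (potential = power per current),
      = kg·m²·s⁻³·A⁻¹.
  So V³ = kg³·m⁶·s⁻⁹·A⁻³.
  Combining: kat·Gy²·C·J⁻¹·s·m⁻²·V³ = (s⁻¹·mol) · (m⁴·s⁻⁴) · (s·A) · (kg⁻¹·m⁻²·s²) · s · m⁻² · (kg³·m⁶·s⁻⁹·A⁻³) = kg²·m⁶·s⁻¹⁰·A⁻²·mol.
Both reduce to kg²·m⁶·s⁻¹⁰·A⁻²·mol.

Yes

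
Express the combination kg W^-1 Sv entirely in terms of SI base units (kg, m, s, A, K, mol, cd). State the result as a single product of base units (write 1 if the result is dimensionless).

W = kg·m²·s⁻³.
So W⁻¹ = kg⁻¹·m⁻²·s³.
Sv = m²·s⁻².
Combining: kg·W⁻¹·Sv = kg · (kg⁻¹·m⁻²·s³) · (m²·s⁻²) = s.

s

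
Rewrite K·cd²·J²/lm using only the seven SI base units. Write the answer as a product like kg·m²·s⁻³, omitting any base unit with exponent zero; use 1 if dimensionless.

lm = cd.
So lm⁻¹ = cd⁻¹.
J = kg·m²·s⁻².
So J² = kg²·m⁴·s⁻⁴.
Combining: lm⁻¹·K·cd²·J² = cd⁻¹ · K · cd² · (kg²·m⁴·s⁻⁴) = kg²·m⁴·s⁻⁴·K·cd.

kg²·m⁴·s⁻⁴·K·cd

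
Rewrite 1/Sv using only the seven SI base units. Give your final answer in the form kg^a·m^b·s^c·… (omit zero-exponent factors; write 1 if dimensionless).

m⁻²·s²

Sv = J/kg (equivalent dose = energy per mass),
    = m²·s⁻².
So Sv⁻¹ = m⁻²·s².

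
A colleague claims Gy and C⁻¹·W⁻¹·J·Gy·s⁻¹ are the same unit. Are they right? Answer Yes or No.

No

Left side:
  Gy = J/kg (absorbed dose = energy per mass),
      = m²·s⁻².
Right side:
  C = A·s = s·A (charge = current × time).
  So C⁻¹ = s⁻¹·A⁻¹.
  W = J/s (power = energy per time),
      = kg·m²·s⁻³.
  So W⁻¹ = kg⁻¹·m⁻²·s³.
  J = N·m (work = force × distance),
      = kg·m²·s⁻².
  Gy = J/kg (absorbed dose = energy per mass),
      = m²·s⁻².
  Combining: C⁻¹·W⁻¹·J·Gy·s⁻¹ = (s⁻¹·A⁻¹) · (kg⁻¹·m⁻²·s³) · (kg·m²·s⁻²) · (m²·s⁻²) · s⁻¹ = m²·s⁻³·A⁻¹.
Left is m²·s⁻²; right is m²·s⁻³·A⁻¹ — different.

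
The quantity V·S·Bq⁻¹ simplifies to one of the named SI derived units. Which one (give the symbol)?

V = W/A (potential = power per current),
    = kg·m²·s⁻³·A⁻¹.
S = 1/Ω (conductance is reciprocal resistance),
    = kg⁻¹·m⁻²·s³·A².
Bq = 1/s = s⁻¹ (activity is decays per second).
So Bq⁻¹ = s.
Combining: V·S·Bq⁻¹ = (kg·m²·s⁻³·A⁻¹) · (kg⁻¹·m⁻²·s³·A²) · s = s·A.
s·A is the base-SI form of the coulomb.

C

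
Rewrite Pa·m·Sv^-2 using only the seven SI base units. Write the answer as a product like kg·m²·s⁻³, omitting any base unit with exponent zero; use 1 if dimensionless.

kg·m⁻⁴·s²

Pa = kg·m⁻¹·s⁻².
Sv = m²·s⁻².
So Sv⁻² = m⁻⁴·s⁴.
Combining: Pa·m·Sv⁻² = (kg·m⁻¹·s⁻²) · m · (m⁻⁴·s⁴) = kg·m⁻⁴·s².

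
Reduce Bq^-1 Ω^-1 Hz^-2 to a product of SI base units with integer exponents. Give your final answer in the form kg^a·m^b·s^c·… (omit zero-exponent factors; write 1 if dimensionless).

kg⁻¹·m⁻²·s⁶·A²

Bq = 1/s = s⁻¹ (activity is decays per second).
So Bq⁻¹ = s.
Ω = V/A (resistance = voltage per current),
    = kg·m²·s⁻³·A⁻².
So Ω⁻¹ = kg⁻¹·m⁻²·s³·A².
Hz = 1/s = s⁻¹ (frequency is cycles per second).
So Hz⁻² = s².
Combining: Bq⁻¹·Ω⁻¹·Hz⁻² = s · (kg⁻¹·m⁻²·s³·A²) · s² = kg⁻¹·m⁻²·s⁶·A².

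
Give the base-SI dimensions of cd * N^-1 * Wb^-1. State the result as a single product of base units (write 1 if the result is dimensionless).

N = kg·m/s² = kg·m·s⁻² (force = mass × acceleration).
So N⁻¹ = kg⁻¹·m⁻¹·s².
Wb = V·s (flux: a volt is a weber per second),
    = kg·m²·s⁻²·A⁻¹.
So Wb⁻¹ = kg⁻¹·m⁻²·s²·A.
Combining: cd·N⁻¹·Wb⁻¹ = cd · (kg⁻¹·m⁻¹·s²) · (kg⁻¹·m⁻²·s²·A) = kg⁻²·m⁻³·s⁴·A·cd.

kg⁻²·m⁻³·s⁴·A·cd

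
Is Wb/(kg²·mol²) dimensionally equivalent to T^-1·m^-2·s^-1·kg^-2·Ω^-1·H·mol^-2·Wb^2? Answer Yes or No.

Yes

Left side:
  Wb = kg·m²·s⁻²·A⁻¹.
  Combining: Wb·kg⁻²·mol⁻² = (kg·m²·s⁻²·A⁻¹) · kg⁻² · mol⁻² = kg⁻¹·m²·s⁻²·A⁻¹·mol⁻².
Right side:
  T = kg·s⁻²·A⁻¹.
  So T⁻¹ = kg⁻¹·s²·A.
  Ω = kg·m²·s⁻³·A⁻².
  So Ω⁻¹ = kg⁻¹·m⁻²·s³·A².
  H = kg·m²·s⁻²·A⁻².
  Wb = kg·m²·s⁻²·A⁻¹.
  So Wb² = kg²·m⁴·s⁻⁴·A⁻².
  Combining: T⁻¹·m⁻²·s⁻¹·kg⁻²·Ω⁻¹·H·mol⁻²·Wb² = (kg⁻¹·s²·A) · m⁻² · s⁻¹ · kg⁻² · (kg⁻¹·m⁻²·s³·A²) · (kg·m²·s⁻²·A⁻²) · mol⁻² · (kg²·m⁴·s⁻⁴·A⁻²) = kg⁻¹·m²·s⁻²·A⁻¹·mol⁻².
Both reduce to kg⁻¹·m²·s⁻²·A⁻¹·mol⁻².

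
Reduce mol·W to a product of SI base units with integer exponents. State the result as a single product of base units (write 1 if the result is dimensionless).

W = J/s (power = energy per time),
    = kg·m²·s⁻³.
Combining: mol·W = mol · (kg·m²·s⁻³) = kg·m²·s⁻³·mol.

kg·m²·s⁻³·mol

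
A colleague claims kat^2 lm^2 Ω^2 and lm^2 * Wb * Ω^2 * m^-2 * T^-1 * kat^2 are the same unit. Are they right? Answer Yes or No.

Left side:
  kat = mol/s = s⁻¹·mol (catalytic activity).
  So kat² = s⁻²·mol².
  lm = cd·sr = cd (luminous flux; sr is dimensionless).
  So lm² = cd².
  Ω = V/A (resistance = voltage per current),
      = kg·m²·s⁻³·A⁻².
  So Ω² = kg²·m⁴·s⁻⁶·A⁻⁴.
  Combining: kat²·lm²·Ω² = (s⁻²·mol²) · cd² · (kg²·m⁴·s⁻⁶·A⁻⁴) = kg²·m⁴·s⁻⁸·A⁻⁴·mol²·cd².
Right side:
  lm = cd.
  So lm² = cd².
  Wb = kg·m²·s⁻²·A⁻¹.
  Ω = kg·m²·s⁻³·A⁻².
  So Ω² = kg²·m⁴·s⁻⁶·A⁻⁴.
  T = kg·s⁻²·A⁻¹.
  So T⁻¹ = kg⁻¹·s²·A.
  kat = s⁻¹·mol.
  So kat² = s⁻²·mol².
  Combining: lm²·Wb·Ω²·m⁻²·T⁻¹·kat² = cd² · (kg·m²·s⁻²·A⁻¹) · (kg²·m⁴·s⁻⁶·A⁻⁴) · m⁻² · (kg⁻¹·s²·A) · (s⁻²·mol²) = kg²·m⁴·s⁻⁸·A⁻⁴·mol²·cd².
Both reduce to kg²·m⁴·s⁻⁸·A⁻⁴·mol²·cd².

Yes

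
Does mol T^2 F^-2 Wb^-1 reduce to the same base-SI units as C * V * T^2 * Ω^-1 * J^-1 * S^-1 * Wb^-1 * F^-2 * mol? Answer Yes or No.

Yes

Left side:
  T = kg·s⁻²·A⁻¹.
  So T² = kg²·s⁻⁴·A⁻².
  F = kg⁻¹·m⁻²·s⁴·A².
  So F⁻² = kg²·m⁴·s⁻⁸·A⁻⁴.
  Wb = kg·m²·s⁻²·A⁻¹.
  So Wb⁻¹ = kg⁻¹·m⁻²·s²·A.
  Combining: mol·T²·F⁻²·Wb⁻¹ = mol · (kg²·s⁻⁴·A⁻²) · (kg²·m⁴·s⁻⁸·A⁻⁴) · (kg⁻¹·m⁻²·s²·A) = kg³·m²·s⁻¹⁰·A⁻⁵·mol.
Right side:
  C = A·s = s·A (charge = current × time).
  V = W/A (potential = power per current),
      = kg·m²·s⁻³·A⁻¹.
  T = Wb/m² (flux density = flux per area),
      = kg·s⁻²·A⁻¹.
  So T² = kg²·s⁻⁴·A⁻².
  Ω = V/A (resistance = voltage per current),
      = kg·m²·s⁻³·A⁻².
  So Ω⁻¹ = kg⁻¹·m⁻²·s³·A².
  J = N·m (work = force × distance),
      = kg·m²·s⁻².
  So J⁻¹ = kg⁻¹·m⁻²·s².
  S = 1/Ω (conductance is reciprocal resistance),
      = kg⁻¹·m⁻²·s³·A².
  So S⁻¹ = kg·m²·s⁻³·A⁻².
  Wb = V·s (flux: a volt is a weber per second),
      = kg·m²·s⁻²·A⁻¹.
  So Wb⁻¹ = kg⁻¹·m⁻²·s²·A.
  F = C/V (capacitance = charge per voltage),
      = A·s/(kg·m²·s⁻³·A⁻¹) (substituting C and V),
      = kg⁻¹·m⁻²·s⁴·A².
  So F⁻² = kg²·m⁴·s⁻⁸·A⁻⁴.
  Combining: C·V·T²·Ω⁻¹·J⁻¹·S⁻¹·Wb⁻¹·F⁻²·mol = (s·A) · (kg·m²·s⁻³·A⁻¹) · (kg²·s⁻⁴·A⁻²) · (kg⁻¹·m⁻²·s³·A²) · (kg⁻¹·m⁻²·s²) · (kg·m²·s⁻³·A⁻²) · (kg⁻¹·m⁻²·s²·A) · (kg²·m⁴·s⁻⁸·A⁻⁴) · mol = kg³·m²·s⁻¹⁰·A⁻⁵·mol.
Both reduce to kg³·m²·s⁻¹⁰·A⁻⁵·mol.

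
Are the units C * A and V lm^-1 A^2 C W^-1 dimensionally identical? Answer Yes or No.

No

Left side:
  C = s·A.
  Combining: C·A = (s·A) · A = s·A².
Right side:
  V = W/A (potential = power per current),
      = kg·m²·s⁻³·A⁻¹.
  lm = cd·sr = cd (luminous flux; sr is dimensionless).
  So lm⁻¹ = cd⁻¹.
  C = A·s = s·A (charge = current × time).
  W = J/s (power = energy per time),
      = kg·m²·s⁻³.
  So W⁻¹ = kg⁻¹·m⁻²·s³.
  Combining: V·lm⁻¹·A²·C·W⁻¹ = (kg·m²·s⁻³·A⁻¹) · cd⁻¹ · A² · (s·A) · (kg⁻¹·m⁻²·s³) = s·A²·cd⁻¹.
Left is s·A²; right is s·A²·cd⁻¹ — different.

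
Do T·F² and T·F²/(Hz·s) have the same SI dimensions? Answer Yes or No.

Left side:
  T = Wb/m² (flux density = flux per area),
      = kg·s⁻²·A⁻¹.
  F = C/V (capacitance = charge per voltage),
      = A·s/(kg·m²·s⁻³·A⁻¹) (substituting C and V),
      = kg⁻¹·m⁻²·s⁴·A².
  So F² = kg⁻²·m⁻⁴·s⁸·A⁴.
  Combining: T·F² = (kg·s⁻²·A⁻¹) · (kg⁻²·m⁻⁴·s⁸·A⁴) = kg⁻¹·m⁻⁴·s⁶·A³.
Right side:
  Hz = 1/s = s⁻¹ (frequency is cycles per second).
  So Hz⁻¹ = s.
  T = Wb/m² (flux density = flux per area),
      = kg·s⁻²·A⁻¹.
  F = C/V (capacitance = charge per voltage),
      = A·s/(kg·m²·s⁻³·A⁻¹) (substituting C and V),
      = kg⁻¹·m⁻²·s⁴·A².
  So F² = kg⁻²·m⁻⁴·s⁸·A⁴.
  Combining: Hz⁻¹·s⁻¹·T·F² = s · s⁻¹ · (kg·s⁻²·A⁻¹) · (kg⁻²·m⁻⁴·s⁸·A⁴) = kg⁻¹·m⁻⁴·s⁶·A³.
Both reduce to kg⁻¹·m⁻⁴·s⁶·A³.

Yes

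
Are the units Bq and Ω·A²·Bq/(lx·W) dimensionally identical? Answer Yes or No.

No

Left side:
  Bq = s⁻¹.
Right side:
  lx = lm/m² (illuminance = luminous flux per area),
      = m⁻²·cd.
  So lx⁻¹ = m²·cd⁻¹.
  W = J/s (power = energy per time),
      = kg·m²·s⁻³.
  So W⁻¹ = kg⁻¹·m⁻²·s³.
  Ω = V/A (resistance = voltage per current),
      = kg·m²·s⁻³·A⁻².
  Bq = 1/s = s⁻¹ (activity is decays per second).
  Combining: lx⁻¹·W⁻¹·Ω·A²·Bq = (m²·cd⁻¹) · (kg⁻¹·m⁻²·s³) · (kg·m²·s⁻³·A⁻²) · A² · s⁻¹ = m²·s⁻¹·cd⁻¹.
Left is s⁻¹; right is m²·s⁻¹·cd⁻¹ — different.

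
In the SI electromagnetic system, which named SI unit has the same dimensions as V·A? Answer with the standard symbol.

W

V = W/A (potential = power per current),
    = kg·m²·s⁻³·A⁻¹.
Combining: V·A = (kg·m²·s⁻³·A⁻¹) · A = kg·m²·s⁻³.
kg·m²·s⁻³ is the base-SI form of the watt.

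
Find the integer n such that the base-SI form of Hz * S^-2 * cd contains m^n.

4

Hz = 1/s = s⁻¹ (frequency is cycles per second).
S = 1/Ω (conductance is reciprocal resistance),
    = kg⁻¹·m⁻²·s³·A².
So S⁻² = kg²·m⁴·s⁻⁶·A⁻⁴.
Combining: Hz·S⁻²·cd = s⁻¹ · (kg²·m⁴·s⁻⁶·A⁻⁴) · cd = kg²·m⁴·s⁻⁷·A⁻⁴·cd.
The exponent of m is 4.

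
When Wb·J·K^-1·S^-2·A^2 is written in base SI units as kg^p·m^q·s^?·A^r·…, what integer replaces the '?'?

-10

Wb = V·s (flux: a volt is a weber per second),
    = kg·m²·s⁻²·A⁻¹.
J = N·m (work = force × distance),
    = kg·m²·s⁻².
S = 1/Ω (conductance is reciprocal resistance),
    = kg⁻¹·m⁻²·s³·A².
So S⁻² = kg²·m⁴·s⁻⁶·A⁻⁴.
Combining: Wb·J·K⁻¹·S⁻²·A² = (kg·m²·s⁻²·A⁻¹) · (kg·m²·s⁻²) · K⁻¹ · (kg²·m⁴·s⁻⁶·A⁻⁴) · A² = kg⁴·m⁸·s⁻¹⁰·A⁻³·K⁻¹.
The exponent of s is -10.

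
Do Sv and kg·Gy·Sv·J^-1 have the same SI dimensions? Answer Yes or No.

Yes

Left side:
  Sv = J/kg (equivalent dose = energy per mass),
      = m²·s⁻².
Right side:
  Gy = m²·s⁻².
  Sv = m²·s⁻².
  J = kg·m²·s⁻².
  So J⁻¹ = kg⁻¹·m⁻²·s².
  Combining: kg·Gy·Sv·J⁻¹ = kg · (m²·s⁻²) · (m²·s⁻²) · (kg⁻¹·m⁻²·s²) = m²·s⁻².
Both reduce to m²·s⁻².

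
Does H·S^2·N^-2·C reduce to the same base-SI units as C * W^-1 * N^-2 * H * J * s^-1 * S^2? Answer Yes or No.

Left side:
  H = Wb/A (inductance = flux per current),
      = kg·m²·s⁻²·A⁻².
  S = 1/Ω (conductance is reciprocal resistance),
      = kg⁻¹·m⁻²·s³·A².
  So S² = kg⁻²·m⁻⁴·s⁶·A⁴.
  N = kg·m/s² = kg·m·s⁻² (force = mass × acceleration).
  So N⁻² = kg⁻²·m⁻²·s⁴.
  C = A·s = s·A (charge = current × time).
  Combining: H·S²·N⁻²·C = (kg·m²·s⁻²·A⁻²) · (kg⁻²·m⁻⁴·s⁶·A⁴) · (kg⁻²·m⁻²·s⁴) · (s·A) = kg⁻³·m⁻⁴·s⁹·A³.
Right side:
  C = s·A.
  W = kg·m²·s⁻³.
  So W⁻¹ = kg⁻¹·m⁻²·s³.
  N = kg·m·s⁻².
  So N⁻² = kg⁻²·m⁻²·s⁴.
  H = kg·m²·s⁻²·A⁻².
  J = kg·m²·s⁻².
  S = kg⁻¹·m⁻²·s³·A².
  So S² = kg⁻²·m⁻⁴·s⁶·A⁴.
  Combining: C·W⁻¹·N⁻²·H·J·s⁻¹·S² = (s·A) · (kg⁻¹·m⁻²·s³) · (kg⁻²·m⁻²·s⁴) · (kg·m²·s⁻²·A⁻²) · (kg·m²·s⁻²) · s⁻¹ · (kg⁻²·m⁻⁴·s⁶·A⁴) = kg⁻³·m⁻⁴·s⁹·A³.
Both reduce to kg⁻³·m⁻⁴·s⁹·A³.

Yes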